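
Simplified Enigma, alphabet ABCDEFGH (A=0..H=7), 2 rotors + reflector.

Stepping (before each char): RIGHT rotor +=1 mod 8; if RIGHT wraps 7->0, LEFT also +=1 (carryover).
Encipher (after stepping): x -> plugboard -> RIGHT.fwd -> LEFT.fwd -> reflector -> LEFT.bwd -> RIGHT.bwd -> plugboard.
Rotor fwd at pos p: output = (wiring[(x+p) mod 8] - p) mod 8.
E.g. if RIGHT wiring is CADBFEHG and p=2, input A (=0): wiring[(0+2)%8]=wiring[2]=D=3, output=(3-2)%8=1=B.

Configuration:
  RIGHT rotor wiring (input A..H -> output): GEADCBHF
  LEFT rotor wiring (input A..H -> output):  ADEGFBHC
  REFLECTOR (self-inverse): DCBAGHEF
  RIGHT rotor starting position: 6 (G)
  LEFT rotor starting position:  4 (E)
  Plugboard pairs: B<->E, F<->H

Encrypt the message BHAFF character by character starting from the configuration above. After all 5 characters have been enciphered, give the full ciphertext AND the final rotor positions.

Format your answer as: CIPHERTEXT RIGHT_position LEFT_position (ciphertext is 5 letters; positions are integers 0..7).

Char 1 ('B'): step: R->7, L=4; B->plug->E->R->E->L->E->refl->G->L'->D->R'->F->plug->H
Char 2 ('H'): step: R->0, L->5 (L advanced); H->plug->F->R->B->L->C->refl->B->L'->G->R'->A->plug->A
Char 3 ('A'): step: R->1, L=5; A->plug->A->R->D->L->D->refl->A->L'->H->R'->B->plug->E
Char 4 ('F'): step: R->2, L=5; F->plug->H->R->C->L->F->refl->H->L'->F->R'->E->plug->B
Char 5 ('F'): step: R->3, L=5; F->plug->H->R->F->L->H->refl->F->L'->C->R'->E->plug->B
Final: ciphertext=HAEBB, RIGHT=3, LEFT=5

Answer: HAEBB 3 5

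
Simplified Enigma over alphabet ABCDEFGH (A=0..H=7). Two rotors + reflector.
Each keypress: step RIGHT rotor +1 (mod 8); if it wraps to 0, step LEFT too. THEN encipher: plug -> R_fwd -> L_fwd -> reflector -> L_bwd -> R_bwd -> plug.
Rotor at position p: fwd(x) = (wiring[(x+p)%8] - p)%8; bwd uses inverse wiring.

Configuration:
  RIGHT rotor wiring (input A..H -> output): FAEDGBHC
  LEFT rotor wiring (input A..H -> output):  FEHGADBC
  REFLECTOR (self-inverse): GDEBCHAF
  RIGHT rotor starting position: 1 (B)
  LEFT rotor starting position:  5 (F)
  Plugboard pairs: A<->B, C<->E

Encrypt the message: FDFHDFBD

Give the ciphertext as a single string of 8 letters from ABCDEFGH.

Answer: GFBEAADA

Derivation:
Char 1 ('F'): step: R->2, L=5; F->plug->F->R->A->L->G->refl->A->L'->D->R'->G->plug->G
Char 2 ('D'): step: R->3, L=5; D->plug->D->R->E->L->H->refl->F->L'->C->R'->F->plug->F
Char 3 ('F'): step: R->4, L=5; F->plug->F->R->E->L->H->refl->F->L'->C->R'->A->plug->B
Char 4 ('H'): step: R->5, L=5; H->plug->H->R->B->L->E->refl->C->L'->F->R'->C->plug->E
Char 5 ('D'): step: R->6, L=5; D->plug->D->R->C->L->F->refl->H->L'->E->R'->B->plug->A
Char 6 ('F'): step: R->7, L=5; F->plug->F->R->H->L->D->refl->B->L'->G->R'->B->plug->A
Char 7 ('B'): step: R->0, L->6 (L advanced); B->plug->A->R->F->L->A->refl->G->L'->D->R'->D->plug->D
Char 8 ('D'): step: R->1, L=6; D->plug->D->R->F->L->A->refl->G->L'->D->R'->B->plug->A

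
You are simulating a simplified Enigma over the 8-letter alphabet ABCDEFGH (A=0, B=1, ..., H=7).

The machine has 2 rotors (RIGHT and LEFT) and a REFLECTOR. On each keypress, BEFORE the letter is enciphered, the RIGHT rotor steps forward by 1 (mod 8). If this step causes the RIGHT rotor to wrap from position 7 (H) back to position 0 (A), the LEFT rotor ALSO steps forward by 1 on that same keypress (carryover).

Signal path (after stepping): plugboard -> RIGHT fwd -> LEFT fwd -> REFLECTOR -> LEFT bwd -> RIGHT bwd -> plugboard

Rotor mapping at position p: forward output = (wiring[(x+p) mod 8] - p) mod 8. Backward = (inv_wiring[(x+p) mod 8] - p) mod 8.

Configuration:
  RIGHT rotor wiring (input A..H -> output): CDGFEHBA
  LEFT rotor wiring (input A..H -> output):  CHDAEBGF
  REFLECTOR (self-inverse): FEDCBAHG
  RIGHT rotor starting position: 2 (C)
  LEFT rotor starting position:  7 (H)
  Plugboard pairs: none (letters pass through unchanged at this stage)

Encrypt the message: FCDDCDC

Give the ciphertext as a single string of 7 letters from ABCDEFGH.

Answer: GGABBEB

Derivation:
Char 1 ('F'): step: R->3, L=7; F->plug->F->R->H->L->H->refl->G->L'->A->R'->G->plug->G
Char 2 ('C'): step: R->4, L=7; C->plug->C->R->F->L->F->refl->A->L'->C->R'->G->plug->G
Char 3 ('D'): step: R->5, L=7; D->plug->D->R->F->L->F->refl->A->L'->C->R'->A->plug->A
Char 4 ('D'): step: R->6, L=7; D->plug->D->R->F->L->F->refl->A->L'->C->R'->B->plug->B
Char 5 ('C'): step: R->7, L=7; C->plug->C->R->E->L->B->refl->E->L'->D->R'->B->plug->B
Char 6 ('D'): step: R->0, L->0 (L advanced); D->plug->D->R->F->L->B->refl->E->L'->E->R'->E->plug->E
Char 7 ('C'): step: R->1, L=0; C->plug->C->R->E->L->E->refl->B->L'->F->R'->B->plug->B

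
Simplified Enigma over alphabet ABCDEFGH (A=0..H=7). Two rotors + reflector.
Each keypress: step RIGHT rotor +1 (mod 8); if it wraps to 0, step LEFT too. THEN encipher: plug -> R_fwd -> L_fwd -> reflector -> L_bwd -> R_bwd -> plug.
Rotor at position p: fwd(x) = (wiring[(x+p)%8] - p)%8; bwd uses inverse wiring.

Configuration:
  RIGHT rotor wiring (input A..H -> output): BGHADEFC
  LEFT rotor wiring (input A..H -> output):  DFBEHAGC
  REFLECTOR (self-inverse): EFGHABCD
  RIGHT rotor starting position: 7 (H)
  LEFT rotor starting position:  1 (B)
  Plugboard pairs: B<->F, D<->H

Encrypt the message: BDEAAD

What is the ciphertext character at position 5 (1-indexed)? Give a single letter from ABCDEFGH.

Char 1 ('B'): step: R->0, L->2 (L advanced); B->plug->F->R->E->L->E->refl->A->L'->F->R'->G->plug->G
Char 2 ('D'): step: R->1, L=2; D->plug->H->R->A->L->H->refl->D->L'->H->R'->C->plug->C
Char 3 ('E'): step: R->2, L=2; E->plug->E->R->D->L->G->refl->C->L'->B->R'->C->plug->C
Char 4 ('A'): step: R->3, L=2; A->plug->A->R->F->L->A->refl->E->L'->E->R'->H->plug->D
Char 5 ('A'): step: R->4, L=2; A->plug->A->R->H->L->D->refl->H->L'->A->R'->B->plug->F

F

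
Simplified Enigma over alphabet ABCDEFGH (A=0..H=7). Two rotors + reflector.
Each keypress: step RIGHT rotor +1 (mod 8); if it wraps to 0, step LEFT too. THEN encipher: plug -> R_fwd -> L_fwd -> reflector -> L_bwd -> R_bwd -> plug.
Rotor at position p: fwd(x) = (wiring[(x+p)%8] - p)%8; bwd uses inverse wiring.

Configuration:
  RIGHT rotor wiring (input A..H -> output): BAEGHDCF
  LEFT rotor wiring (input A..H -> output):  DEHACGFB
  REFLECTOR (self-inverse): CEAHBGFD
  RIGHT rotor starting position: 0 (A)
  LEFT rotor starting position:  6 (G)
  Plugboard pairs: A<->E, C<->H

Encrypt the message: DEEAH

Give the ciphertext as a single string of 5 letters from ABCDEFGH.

Char 1 ('D'): step: R->1, L=6; D->plug->D->R->G->L->E->refl->B->L'->E->R'->G->plug->G
Char 2 ('E'): step: R->2, L=6; E->plug->A->R->C->L->F->refl->G->L'->D->R'->F->plug->F
Char 3 ('E'): step: R->3, L=6; E->plug->A->R->D->L->G->refl->F->L'->C->R'->E->plug->A
Char 4 ('A'): step: R->4, L=6; A->plug->E->R->F->L->C->refl->A->L'->H->R'->B->plug->B
Char 5 ('H'): step: R->5, L=6; H->plug->C->R->A->L->H->refl->D->L'->B->R'->G->plug->G

Answer: GFABG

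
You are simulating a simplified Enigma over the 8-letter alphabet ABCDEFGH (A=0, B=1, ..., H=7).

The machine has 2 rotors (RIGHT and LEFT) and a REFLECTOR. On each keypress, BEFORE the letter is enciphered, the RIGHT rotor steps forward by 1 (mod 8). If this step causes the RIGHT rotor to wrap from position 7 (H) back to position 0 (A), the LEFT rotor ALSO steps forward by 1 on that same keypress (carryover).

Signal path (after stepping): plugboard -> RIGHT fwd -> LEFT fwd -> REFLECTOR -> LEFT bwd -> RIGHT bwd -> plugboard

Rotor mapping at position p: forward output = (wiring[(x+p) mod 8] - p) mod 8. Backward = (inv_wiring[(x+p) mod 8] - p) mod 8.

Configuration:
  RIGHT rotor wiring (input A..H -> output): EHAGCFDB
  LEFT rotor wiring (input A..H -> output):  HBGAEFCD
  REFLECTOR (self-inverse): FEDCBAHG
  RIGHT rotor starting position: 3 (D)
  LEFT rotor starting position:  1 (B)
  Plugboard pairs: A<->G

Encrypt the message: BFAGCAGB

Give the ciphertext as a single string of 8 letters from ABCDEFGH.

Char 1 ('B'): step: R->4, L=1; B->plug->B->R->B->L->F->refl->A->L'->A->R'->E->plug->E
Char 2 ('F'): step: R->5, L=1; F->plug->F->R->D->L->D->refl->C->L'->G->R'->B->plug->B
Char 3 ('A'): step: R->6, L=1; A->plug->G->R->E->L->E->refl->B->L'->F->R'->A->plug->G
Char 4 ('G'): step: R->7, L=1; G->plug->A->R->C->L->H->refl->G->L'->H->R'->E->plug->E
Char 5 ('C'): step: R->0, L->2 (L advanced); C->plug->C->R->A->L->E->refl->B->L'->F->R'->F->plug->F
Char 6 ('A'): step: R->1, L=2; A->plug->G->R->A->L->E->refl->B->L'->F->R'->C->plug->C
Char 7 ('G'): step: R->2, L=2; G->plug->A->R->G->L->F->refl->A->L'->E->R'->B->plug->B
Char 8 ('B'): step: R->3, L=2; B->plug->B->R->H->L->H->refl->G->L'->B->R'->F->plug->F

Answer: EBGEFCBF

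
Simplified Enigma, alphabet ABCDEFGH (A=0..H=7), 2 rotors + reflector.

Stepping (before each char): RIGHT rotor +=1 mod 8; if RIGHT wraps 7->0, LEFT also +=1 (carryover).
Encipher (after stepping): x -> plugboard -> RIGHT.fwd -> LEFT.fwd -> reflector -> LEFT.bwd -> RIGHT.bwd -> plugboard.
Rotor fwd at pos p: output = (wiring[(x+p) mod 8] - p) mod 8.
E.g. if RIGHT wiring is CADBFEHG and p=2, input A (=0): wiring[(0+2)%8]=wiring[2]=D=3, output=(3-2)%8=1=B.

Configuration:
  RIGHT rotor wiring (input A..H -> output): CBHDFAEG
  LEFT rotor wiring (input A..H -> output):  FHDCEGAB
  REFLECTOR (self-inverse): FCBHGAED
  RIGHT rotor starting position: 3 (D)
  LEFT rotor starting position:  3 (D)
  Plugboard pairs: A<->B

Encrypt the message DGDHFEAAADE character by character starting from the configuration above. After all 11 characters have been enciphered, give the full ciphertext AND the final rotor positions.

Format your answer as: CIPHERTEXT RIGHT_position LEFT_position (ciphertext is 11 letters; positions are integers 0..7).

Char 1 ('D'): step: R->4, L=3; D->plug->D->R->C->L->D->refl->H->L'->A->R'->C->plug->C
Char 2 ('G'): step: R->5, L=3; G->plug->G->R->G->L->E->refl->G->L'->E->R'->E->plug->E
Char 3 ('D'): step: R->6, L=3; D->plug->D->R->D->L->F->refl->A->L'->H->R'->G->plug->G
Char 4 ('H'): step: R->7, L=3; H->plug->H->R->F->L->C->refl->B->L'->B->R'->G->plug->G
Char 5 ('F'): step: R->0, L->4 (L advanced); F->plug->F->R->A->L->A->refl->F->L'->D->R'->D->plug->D
Char 6 ('E'): step: R->1, L=4; E->plug->E->R->H->L->G->refl->E->L'->C->R'->C->plug->C
Char 7 ('A'): step: R->2, L=4; A->plug->B->R->B->L->C->refl->B->L'->E->R'->F->plug->F
Char 8 ('A'): step: R->3, L=4; A->plug->B->R->C->L->E->refl->G->L'->H->R'->F->plug->F
Char 9 ('A'): step: R->4, L=4; A->plug->B->R->E->L->B->refl->C->L'->B->R'->A->plug->B
Char 10 ('D'): step: R->5, L=4; D->plug->D->R->F->L->D->refl->H->L'->G->R'->G->plug->G
Char 11 ('E'): step: R->6, L=4; E->plug->E->R->B->L->C->refl->B->L'->E->R'->C->plug->C
Final: ciphertext=CEGGDCFFBGC, RIGHT=6, LEFT=4

Answer: CEGGDCFFBGC 6 4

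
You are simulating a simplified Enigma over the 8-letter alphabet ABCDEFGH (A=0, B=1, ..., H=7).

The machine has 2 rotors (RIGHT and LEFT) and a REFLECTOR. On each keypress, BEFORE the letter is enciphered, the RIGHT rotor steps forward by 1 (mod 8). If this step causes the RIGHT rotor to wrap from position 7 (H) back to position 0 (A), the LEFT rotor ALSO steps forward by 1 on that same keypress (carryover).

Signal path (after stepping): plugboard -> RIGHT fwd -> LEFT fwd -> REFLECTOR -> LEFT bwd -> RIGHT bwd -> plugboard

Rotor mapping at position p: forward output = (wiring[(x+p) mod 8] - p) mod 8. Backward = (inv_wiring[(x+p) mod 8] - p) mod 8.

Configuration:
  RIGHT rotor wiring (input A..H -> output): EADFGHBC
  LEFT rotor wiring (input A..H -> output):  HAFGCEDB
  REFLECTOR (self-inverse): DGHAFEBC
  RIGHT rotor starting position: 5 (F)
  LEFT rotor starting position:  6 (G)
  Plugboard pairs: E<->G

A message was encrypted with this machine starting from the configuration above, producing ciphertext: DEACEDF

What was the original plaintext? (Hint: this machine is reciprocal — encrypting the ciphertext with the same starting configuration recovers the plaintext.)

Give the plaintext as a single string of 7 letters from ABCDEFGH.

Answer: FGBFBGG

Derivation:
Char 1 ('D'): step: R->6, L=6; D->plug->D->R->C->L->B->refl->G->L'->H->R'->F->plug->F
Char 2 ('E'): step: R->7, L=6; E->plug->G->R->A->L->F->refl->E->L'->G->R'->E->plug->G
Char 3 ('A'): step: R->0, L->7 (L advanced); A->plug->A->R->E->L->H->refl->C->L'->A->R'->B->plug->B
Char 4 ('C'): step: R->1, L=7; C->plug->C->R->E->L->H->refl->C->L'->A->R'->F->plug->F
Char 5 ('E'): step: R->2, L=7; E->plug->G->R->C->L->B->refl->G->L'->D->R'->B->plug->B
Char 6 ('D'): step: R->3, L=7; D->plug->D->R->G->L->F->refl->E->L'->H->R'->E->plug->G
Char 7 ('F'): step: R->4, L=7; F->plug->F->R->E->L->H->refl->C->L'->A->R'->E->plug->G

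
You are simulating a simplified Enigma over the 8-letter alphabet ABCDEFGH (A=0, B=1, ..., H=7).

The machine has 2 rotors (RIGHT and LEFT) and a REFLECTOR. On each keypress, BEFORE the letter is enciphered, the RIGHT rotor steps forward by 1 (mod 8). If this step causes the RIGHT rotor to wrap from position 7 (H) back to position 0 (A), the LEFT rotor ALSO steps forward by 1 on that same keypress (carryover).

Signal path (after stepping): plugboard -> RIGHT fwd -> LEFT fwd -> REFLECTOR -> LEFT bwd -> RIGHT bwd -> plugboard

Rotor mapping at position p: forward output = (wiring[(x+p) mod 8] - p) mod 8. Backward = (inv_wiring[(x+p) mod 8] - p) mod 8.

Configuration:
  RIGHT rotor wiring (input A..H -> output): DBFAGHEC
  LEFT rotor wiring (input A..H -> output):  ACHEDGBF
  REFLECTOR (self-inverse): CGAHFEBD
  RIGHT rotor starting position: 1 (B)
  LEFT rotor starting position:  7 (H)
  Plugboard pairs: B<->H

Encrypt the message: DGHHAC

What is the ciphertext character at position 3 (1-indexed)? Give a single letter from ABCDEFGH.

Char 1 ('D'): step: R->2, L=7; D->plug->D->R->F->L->E->refl->F->L'->E->R'->C->plug->C
Char 2 ('G'): step: R->3, L=7; G->plug->G->R->G->L->H->refl->D->L'->C->R'->H->plug->B
Char 3 ('H'): step: R->4, L=7; H->plug->B->R->D->L->A->refl->C->L'->H->R'->E->plug->E

E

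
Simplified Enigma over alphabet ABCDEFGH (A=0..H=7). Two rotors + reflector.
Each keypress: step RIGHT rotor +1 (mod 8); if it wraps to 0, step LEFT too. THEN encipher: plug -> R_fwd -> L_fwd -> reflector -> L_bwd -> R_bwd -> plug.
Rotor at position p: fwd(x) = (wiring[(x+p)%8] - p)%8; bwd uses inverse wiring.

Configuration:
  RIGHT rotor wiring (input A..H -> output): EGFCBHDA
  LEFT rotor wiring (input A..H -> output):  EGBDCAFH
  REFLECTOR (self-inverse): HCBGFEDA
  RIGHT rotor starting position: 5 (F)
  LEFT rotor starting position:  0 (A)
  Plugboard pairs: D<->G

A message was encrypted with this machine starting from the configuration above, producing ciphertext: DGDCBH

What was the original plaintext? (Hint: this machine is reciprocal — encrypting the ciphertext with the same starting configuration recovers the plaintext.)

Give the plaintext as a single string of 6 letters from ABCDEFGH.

Char 1 ('D'): step: R->6, L=0; D->plug->G->R->D->L->D->refl->G->L'->B->R'->H->plug->H
Char 2 ('G'): step: R->7, L=0; G->plug->D->R->G->L->F->refl->E->L'->A->R'->G->plug->D
Char 3 ('D'): step: R->0, L->1 (L advanced); D->plug->G->R->D->L->B->refl->C->L'->C->R'->D->plug->G
Char 4 ('C'): step: R->1, L=1; C->plug->C->R->B->L->A->refl->H->L'->E->R'->B->plug->B
Char 5 ('B'): step: R->2, L=1; B->plug->B->R->A->L->F->refl->E->L'->F->R'->D->plug->G
Char 6 ('H'): step: R->3, L=1; H->plug->H->R->C->L->C->refl->B->L'->D->R'->G->plug->D

Answer: HDGBGD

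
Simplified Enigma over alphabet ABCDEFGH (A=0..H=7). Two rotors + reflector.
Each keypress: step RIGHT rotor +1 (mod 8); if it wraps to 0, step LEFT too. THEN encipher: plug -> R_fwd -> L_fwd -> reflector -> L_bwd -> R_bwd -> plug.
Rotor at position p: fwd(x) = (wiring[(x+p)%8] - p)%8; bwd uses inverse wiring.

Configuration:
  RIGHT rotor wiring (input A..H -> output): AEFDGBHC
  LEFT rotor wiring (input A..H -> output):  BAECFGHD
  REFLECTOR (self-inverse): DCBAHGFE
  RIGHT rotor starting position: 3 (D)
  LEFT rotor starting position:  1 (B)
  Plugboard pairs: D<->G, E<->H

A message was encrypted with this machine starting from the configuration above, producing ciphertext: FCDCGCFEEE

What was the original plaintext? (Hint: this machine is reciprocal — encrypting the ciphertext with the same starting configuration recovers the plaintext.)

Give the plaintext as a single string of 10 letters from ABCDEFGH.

Char 1 ('F'): step: R->4, L=1; F->plug->F->R->A->L->H->refl->E->L'->D->R'->C->plug->C
Char 2 ('C'): step: R->5, L=1; C->plug->C->R->F->L->G->refl->F->L'->E->R'->A->plug->A
Char 3 ('D'): step: R->6, L=1; D->plug->G->R->A->L->H->refl->E->L'->D->R'->H->plug->E
Char 4 ('C'): step: R->7, L=1; C->plug->C->R->F->L->G->refl->F->L'->E->R'->E->plug->H
Char 5 ('G'): step: R->0, L->2 (L advanced); G->plug->D->R->D->L->E->refl->H->L'->G->R'->E->plug->H
Char 6 ('C'): step: R->1, L=2; C->plug->C->R->C->L->D->refl->A->L'->B->R'->G->plug->D
Char 7 ('F'): step: R->2, L=2; F->plug->F->R->A->L->C->refl->B->L'->F->R'->E->plug->H
Char 8 ('E'): step: R->3, L=2; E->plug->H->R->C->L->D->refl->A->L'->B->R'->G->plug->D
Char 9 ('E'): step: R->4, L=2; E->plug->H->R->H->L->G->refl->F->L'->E->R'->E->plug->H
Char 10 ('E'): step: R->5, L=2; E->plug->H->R->B->L->A->refl->D->L'->C->R'->B->plug->B

Answer: CAEHHDHDHB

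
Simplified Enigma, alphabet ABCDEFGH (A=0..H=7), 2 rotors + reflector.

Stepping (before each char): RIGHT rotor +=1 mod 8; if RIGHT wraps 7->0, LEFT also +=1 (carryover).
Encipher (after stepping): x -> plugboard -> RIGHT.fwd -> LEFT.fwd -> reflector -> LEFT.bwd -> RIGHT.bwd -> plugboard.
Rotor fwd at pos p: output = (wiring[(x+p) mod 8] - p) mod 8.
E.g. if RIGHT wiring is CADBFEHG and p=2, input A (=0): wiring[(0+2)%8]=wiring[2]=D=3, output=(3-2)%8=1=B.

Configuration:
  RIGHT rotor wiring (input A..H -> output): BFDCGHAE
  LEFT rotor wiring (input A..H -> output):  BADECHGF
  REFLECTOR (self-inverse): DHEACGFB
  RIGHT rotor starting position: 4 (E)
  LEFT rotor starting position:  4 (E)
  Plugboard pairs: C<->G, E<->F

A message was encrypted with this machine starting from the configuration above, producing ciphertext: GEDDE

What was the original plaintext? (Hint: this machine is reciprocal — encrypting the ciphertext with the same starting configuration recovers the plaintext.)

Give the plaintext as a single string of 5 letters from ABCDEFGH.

Char 1 ('G'): step: R->5, L=4; G->plug->C->R->H->L->A->refl->D->L'->B->R'->H->plug->H
Char 2 ('E'): step: R->6, L=4; E->plug->F->R->E->L->F->refl->G->L'->A->R'->G->plug->C
Char 3 ('D'): step: R->7, L=4; D->plug->D->R->E->L->F->refl->G->L'->A->R'->G->plug->C
Char 4 ('D'): step: R->0, L->5 (L advanced); D->plug->D->R->C->L->A->refl->D->L'->E->R'->H->plug->H
Char 5 ('E'): step: R->1, L=5; E->plug->F->R->H->L->F->refl->G->L'->F->R'->D->plug->D

Answer: HCCHD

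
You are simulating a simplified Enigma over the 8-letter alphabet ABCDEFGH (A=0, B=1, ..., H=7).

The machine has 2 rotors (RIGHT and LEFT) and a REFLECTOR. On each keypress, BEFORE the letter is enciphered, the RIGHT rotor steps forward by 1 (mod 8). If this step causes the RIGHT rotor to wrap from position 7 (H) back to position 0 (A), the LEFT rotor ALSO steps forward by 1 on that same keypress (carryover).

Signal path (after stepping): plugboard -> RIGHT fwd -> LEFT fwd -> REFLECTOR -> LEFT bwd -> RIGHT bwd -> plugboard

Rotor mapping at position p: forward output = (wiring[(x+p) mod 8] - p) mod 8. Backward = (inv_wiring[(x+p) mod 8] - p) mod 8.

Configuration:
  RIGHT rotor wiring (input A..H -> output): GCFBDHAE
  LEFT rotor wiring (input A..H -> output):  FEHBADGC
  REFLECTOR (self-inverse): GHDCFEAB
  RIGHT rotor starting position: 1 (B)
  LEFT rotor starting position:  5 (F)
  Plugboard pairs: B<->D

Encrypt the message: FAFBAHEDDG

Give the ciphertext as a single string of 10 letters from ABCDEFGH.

Char 1 ('F'): step: R->2, L=5; F->plug->F->R->C->L->F->refl->E->L'->G->R'->E->plug->E
Char 2 ('A'): step: R->3, L=5; A->plug->A->R->G->L->E->refl->F->L'->C->R'->H->plug->H
Char 3 ('F'): step: R->4, L=5; F->plug->F->R->G->L->E->refl->F->L'->C->R'->E->plug->E
Char 4 ('B'): step: R->5, L=5; B->plug->D->R->B->L->B->refl->H->L'->E->R'->G->plug->G
Char 5 ('A'): step: R->6, L=5; A->plug->A->R->C->L->F->refl->E->L'->G->R'->B->plug->D
Char 6 ('H'): step: R->7, L=5; H->plug->H->R->B->L->B->refl->H->L'->E->R'->F->plug->F
Char 7 ('E'): step: R->0, L->6 (L advanced); E->plug->E->R->D->L->G->refl->A->L'->A->R'->G->plug->G
Char 8 ('D'): step: R->1, L=6; D->plug->B->R->E->L->B->refl->H->L'->C->R'->D->plug->B
Char 9 ('D'): step: R->2, L=6; D->plug->B->R->H->L->F->refl->E->L'->B->R'->C->plug->C
Char 10 ('G'): step: R->3, L=6; G->plug->G->R->H->L->F->refl->E->L'->B->R'->E->plug->E

Answer: EHEGDFGBCE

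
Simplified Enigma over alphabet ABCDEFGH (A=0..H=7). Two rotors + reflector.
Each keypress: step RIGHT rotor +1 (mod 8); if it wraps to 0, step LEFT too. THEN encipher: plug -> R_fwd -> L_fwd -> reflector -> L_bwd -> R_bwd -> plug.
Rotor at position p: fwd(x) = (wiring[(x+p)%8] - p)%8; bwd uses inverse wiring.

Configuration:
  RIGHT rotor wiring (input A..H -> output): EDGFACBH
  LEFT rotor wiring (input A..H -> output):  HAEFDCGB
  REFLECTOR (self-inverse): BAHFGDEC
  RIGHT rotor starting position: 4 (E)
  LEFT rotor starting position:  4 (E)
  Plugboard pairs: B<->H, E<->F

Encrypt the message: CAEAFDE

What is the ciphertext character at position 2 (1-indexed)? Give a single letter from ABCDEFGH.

Char 1 ('C'): step: R->5, L=4; C->plug->C->R->C->L->C->refl->H->L'->A->R'->G->plug->G
Char 2 ('A'): step: R->6, L=4; A->plug->A->R->D->L->F->refl->D->L'->E->R'->H->plug->B

B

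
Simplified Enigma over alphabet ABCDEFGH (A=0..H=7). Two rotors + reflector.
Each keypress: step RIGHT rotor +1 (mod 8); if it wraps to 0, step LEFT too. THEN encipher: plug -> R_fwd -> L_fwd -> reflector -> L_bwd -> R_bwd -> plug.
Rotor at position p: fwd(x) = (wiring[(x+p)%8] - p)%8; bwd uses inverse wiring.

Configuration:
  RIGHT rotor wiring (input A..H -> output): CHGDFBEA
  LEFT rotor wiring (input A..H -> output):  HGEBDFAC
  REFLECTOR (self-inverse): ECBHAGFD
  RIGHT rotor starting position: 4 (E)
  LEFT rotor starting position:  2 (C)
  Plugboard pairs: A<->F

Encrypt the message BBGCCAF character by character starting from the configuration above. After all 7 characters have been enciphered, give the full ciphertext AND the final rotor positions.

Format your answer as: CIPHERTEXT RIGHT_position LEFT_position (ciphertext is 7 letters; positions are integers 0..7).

Char 1 ('B'): step: R->5, L=2; B->plug->B->R->H->L->E->refl->A->L'->F->R'->D->plug->D
Char 2 ('B'): step: R->6, L=2; B->plug->B->R->C->L->B->refl->C->L'->A->R'->E->plug->E
Char 3 ('G'): step: R->7, L=2; G->plug->G->R->C->L->B->refl->C->L'->A->R'->C->plug->C
Char 4 ('C'): step: R->0, L->3 (L advanced); C->plug->C->R->G->L->D->refl->H->L'->E->R'->G->plug->G
Char 5 ('C'): step: R->1, L=3; C->plug->C->R->C->L->C->refl->B->L'->H->R'->G->plug->G
Char 6 ('A'): step: R->2, L=3; A->plug->F->R->G->L->D->refl->H->L'->E->R'->A->plug->F
Char 7 ('F'): step: R->3, L=3; F->plug->A->R->A->L->G->refl->F->L'->D->R'->H->plug->H
Final: ciphertext=DECGGFH, RIGHT=3, LEFT=3

Answer: DECGGFH 3 3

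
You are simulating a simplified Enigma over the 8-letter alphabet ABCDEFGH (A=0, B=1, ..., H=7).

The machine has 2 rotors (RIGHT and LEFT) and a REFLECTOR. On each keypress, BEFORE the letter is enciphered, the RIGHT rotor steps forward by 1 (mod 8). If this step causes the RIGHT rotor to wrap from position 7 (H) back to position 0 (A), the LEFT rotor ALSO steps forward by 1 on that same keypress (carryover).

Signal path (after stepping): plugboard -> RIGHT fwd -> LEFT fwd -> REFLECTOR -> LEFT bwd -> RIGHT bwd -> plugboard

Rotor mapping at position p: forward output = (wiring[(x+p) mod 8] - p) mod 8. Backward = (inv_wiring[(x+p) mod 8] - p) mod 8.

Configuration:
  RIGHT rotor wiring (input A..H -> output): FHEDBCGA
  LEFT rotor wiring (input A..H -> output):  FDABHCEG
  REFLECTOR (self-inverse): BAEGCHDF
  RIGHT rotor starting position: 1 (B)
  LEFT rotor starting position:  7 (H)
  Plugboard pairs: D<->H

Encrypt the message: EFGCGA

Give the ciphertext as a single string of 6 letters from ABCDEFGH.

Char 1 ('E'): step: R->2, L=7; E->plug->E->R->E->L->C->refl->E->L'->C->R'->A->plug->A
Char 2 ('F'): step: R->3, L=7; F->plug->F->R->C->L->E->refl->C->L'->E->R'->G->plug->G
Char 3 ('G'): step: R->4, L=7; G->plug->G->R->A->L->H->refl->F->L'->H->R'->H->plug->D
Char 4 ('C'): step: R->5, L=7; C->plug->C->R->D->L->B->refl->A->L'->F->R'->A->plug->A
Char 5 ('G'): step: R->6, L=7; G->plug->G->R->D->L->B->refl->A->L'->F->R'->F->plug->F
Char 6 ('A'): step: R->7, L=7; A->plug->A->R->B->L->G->refl->D->L'->G->R'->B->plug->B

Answer: AGDAFB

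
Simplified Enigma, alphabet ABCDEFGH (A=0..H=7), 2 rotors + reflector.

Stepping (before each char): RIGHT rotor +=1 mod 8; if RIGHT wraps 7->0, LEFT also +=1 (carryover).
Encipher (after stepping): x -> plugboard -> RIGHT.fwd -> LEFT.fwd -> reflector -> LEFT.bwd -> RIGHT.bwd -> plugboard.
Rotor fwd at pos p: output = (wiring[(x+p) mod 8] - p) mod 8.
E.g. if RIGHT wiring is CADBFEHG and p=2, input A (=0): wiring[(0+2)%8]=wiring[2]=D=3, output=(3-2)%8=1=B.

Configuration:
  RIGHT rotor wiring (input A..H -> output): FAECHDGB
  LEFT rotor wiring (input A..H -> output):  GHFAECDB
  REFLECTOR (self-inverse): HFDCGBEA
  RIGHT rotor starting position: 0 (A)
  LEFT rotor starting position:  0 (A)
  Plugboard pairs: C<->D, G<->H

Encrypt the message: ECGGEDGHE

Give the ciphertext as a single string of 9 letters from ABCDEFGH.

Char 1 ('E'): step: R->1, L=0; E->plug->E->R->C->L->F->refl->B->L'->H->R'->A->plug->A
Char 2 ('C'): step: R->2, L=0; C->plug->D->R->B->L->H->refl->A->L'->D->R'->G->plug->H
Char 3 ('G'): step: R->3, L=0; G->plug->H->R->B->L->H->refl->A->L'->D->R'->D->plug->C
Char 4 ('G'): step: R->4, L=0; G->plug->H->R->G->L->D->refl->C->L'->F->R'->D->plug->C
Char 5 ('E'): step: R->5, L=0; E->plug->E->R->D->L->A->refl->H->L'->B->R'->B->plug->B
Char 6 ('D'): step: R->6, L=0; D->plug->C->R->H->L->B->refl->F->L'->C->R'->D->plug->C
Char 7 ('G'): step: R->7, L=0; G->plug->H->R->H->L->B->refl->F->L'->C->R'->A->plug->A
Char 8 ('H'): step: R->0, L->1 (L advanced); H->plug->G->R->G->L->A->refl->H->L'->C->R'->D->plug->C
Char 9 ('E'): step: R->1, L=1; E->plug->E->R->C->L->H->refl->A->L'->G->R'->D->plug->C

Answer: AHCCBCACC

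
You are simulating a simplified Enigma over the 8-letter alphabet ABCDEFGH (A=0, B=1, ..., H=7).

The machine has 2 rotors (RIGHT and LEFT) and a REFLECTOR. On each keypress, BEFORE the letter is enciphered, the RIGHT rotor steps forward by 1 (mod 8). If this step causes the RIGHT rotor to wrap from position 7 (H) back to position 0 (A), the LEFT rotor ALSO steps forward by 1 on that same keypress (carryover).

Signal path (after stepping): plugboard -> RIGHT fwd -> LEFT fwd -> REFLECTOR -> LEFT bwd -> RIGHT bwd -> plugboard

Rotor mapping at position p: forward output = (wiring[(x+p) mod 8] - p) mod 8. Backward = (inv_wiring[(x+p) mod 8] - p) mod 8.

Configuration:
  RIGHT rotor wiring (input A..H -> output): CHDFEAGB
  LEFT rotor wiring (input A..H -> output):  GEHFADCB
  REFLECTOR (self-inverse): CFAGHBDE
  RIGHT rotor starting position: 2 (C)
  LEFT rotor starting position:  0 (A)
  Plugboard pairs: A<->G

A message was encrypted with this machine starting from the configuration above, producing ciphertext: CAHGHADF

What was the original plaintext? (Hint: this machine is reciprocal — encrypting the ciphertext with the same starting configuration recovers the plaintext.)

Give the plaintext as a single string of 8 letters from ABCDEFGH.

Char 1 ('C'): step: R->3, L=0; C->plug->C->R->F->L->D->refl->G->L'->A->R'->H->plug->H
Char 2 ('A'): step: R->4, L=0; A->plug->G->R->H->L->B->refl->F->L'->D->R'->F->plug->F
Char 3 ('H'): step: R->5, L=0; H->plug->H->R->H->L->B->refl->F->L'->D->R'->A->plug->G
Char 4 ('G'): step: R->6, L=0; G->plug->A->R->A->L->G->refl->D->L'->F->R'->E->plug->E
Char 5 ('H'): step: R->7, L=0; H->plug->H->R->H->L->B->refl->F->L'->D->R'->B->plug->B
Char 6 ('A'): step: R->0, L->1 (L advanced); A->plug->G->R->G->L->A->refl->C->L'->E->R'->E->plug->E
Char 7 ('D'): step: R->1, L=1; D->plug->D->R->D->L->H->refl->E->L'->C->R'->B->plug->B
Char 8 ('F'): step: R->2, L=1; F->plug->F->R->H->L->F->refl->B->L'->F->R'->H->plug->H

Answer: HFGEBEBH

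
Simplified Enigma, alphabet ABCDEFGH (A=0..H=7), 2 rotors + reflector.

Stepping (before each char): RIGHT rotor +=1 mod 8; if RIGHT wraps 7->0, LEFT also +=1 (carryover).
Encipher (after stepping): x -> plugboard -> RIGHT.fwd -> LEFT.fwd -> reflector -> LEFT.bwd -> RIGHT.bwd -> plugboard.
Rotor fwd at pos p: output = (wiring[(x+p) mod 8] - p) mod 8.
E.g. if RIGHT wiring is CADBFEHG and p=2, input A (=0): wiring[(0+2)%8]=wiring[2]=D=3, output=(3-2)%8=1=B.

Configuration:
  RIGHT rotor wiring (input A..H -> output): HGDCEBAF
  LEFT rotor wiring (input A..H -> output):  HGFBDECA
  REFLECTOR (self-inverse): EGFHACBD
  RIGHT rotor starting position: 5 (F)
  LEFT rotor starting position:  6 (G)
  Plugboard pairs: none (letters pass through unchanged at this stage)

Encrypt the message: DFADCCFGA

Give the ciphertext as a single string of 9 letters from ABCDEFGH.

Answer: HDDEDFGEB

Derivation:
Char 1 ('D'): step: R->6, L=6; D->plug->D->R->A->L->E->refl->A->L'->D->R'->H->plug->H
Char 2 ('F'): step: R->7, L=6; F->plug->F->R->F->L->D->refl->H->L'->E->R'->D->plug->D
Char 3 ('A'): step: R->0, L->7 (L advanced); A->plug->A->R->H->L->D->refl->H->L'->C->R'->D->plug->D
Char 4 ('D'): step: R->1, L=7; D->plug->D->R->D->L->G->refl->B->L'->A->R'->E->plug->E
Char 5 ('C'): step: R->2, L=7; C->plug->C->R->C->L->H->refl->D->L'->H->R'->D->plug->D
Char 6 ('C'): step: R->3, L=7; C->plug->C->R->G->L->F->refl->C->L'->E->R'->F->plug->F
Char 7 ('F'): step: R->4, L=7; F->plug->F->R->C->L->H->refl->D->L'->H->R'->G->plug->G
Char 8 ('G'): step: R->5, L=7; G->plug->G->R->F->L->E->refl->A->L'->B->R'->E->plug->E
Char 9 ('A'): step: R->6, L=7; A->plug->A->R->C->L->H->refl->D->L'->H->R'->B->plug->B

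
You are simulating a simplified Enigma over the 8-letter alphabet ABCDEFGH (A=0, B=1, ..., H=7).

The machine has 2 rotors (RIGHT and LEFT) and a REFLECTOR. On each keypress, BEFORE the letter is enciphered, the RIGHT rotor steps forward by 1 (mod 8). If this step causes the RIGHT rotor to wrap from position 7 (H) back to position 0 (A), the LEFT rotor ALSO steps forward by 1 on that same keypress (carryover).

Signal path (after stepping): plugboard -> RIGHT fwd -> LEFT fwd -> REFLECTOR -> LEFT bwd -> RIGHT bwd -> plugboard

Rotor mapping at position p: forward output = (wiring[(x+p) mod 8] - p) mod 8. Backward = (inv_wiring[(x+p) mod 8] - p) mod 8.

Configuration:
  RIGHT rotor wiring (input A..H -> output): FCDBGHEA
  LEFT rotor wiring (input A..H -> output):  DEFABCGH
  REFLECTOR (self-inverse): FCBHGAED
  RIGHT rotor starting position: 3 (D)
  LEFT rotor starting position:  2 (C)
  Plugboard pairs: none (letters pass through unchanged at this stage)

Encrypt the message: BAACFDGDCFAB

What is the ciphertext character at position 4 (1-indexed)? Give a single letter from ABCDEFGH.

Char 1 ('B'): step: R->4, L=2; B->plug->B->R->D->L->A->refl->F->L'->F->R'->H->plug->H
Char 2 ('A'): step: R->5, L=2; A->plug->A->R->C->L->H->refl->D->L'->A->R'->D->plug->D
Char 3 ('A'): step: R->6, L=2; A->plug->A->R->G->L->B->refl->C->L'->H->R'->C->plug->C
Char 4 ('C'): step: R->7, L=2; C->plug->C->R->D->L->A->refl->F->L'->F->R'->H->plug->H

H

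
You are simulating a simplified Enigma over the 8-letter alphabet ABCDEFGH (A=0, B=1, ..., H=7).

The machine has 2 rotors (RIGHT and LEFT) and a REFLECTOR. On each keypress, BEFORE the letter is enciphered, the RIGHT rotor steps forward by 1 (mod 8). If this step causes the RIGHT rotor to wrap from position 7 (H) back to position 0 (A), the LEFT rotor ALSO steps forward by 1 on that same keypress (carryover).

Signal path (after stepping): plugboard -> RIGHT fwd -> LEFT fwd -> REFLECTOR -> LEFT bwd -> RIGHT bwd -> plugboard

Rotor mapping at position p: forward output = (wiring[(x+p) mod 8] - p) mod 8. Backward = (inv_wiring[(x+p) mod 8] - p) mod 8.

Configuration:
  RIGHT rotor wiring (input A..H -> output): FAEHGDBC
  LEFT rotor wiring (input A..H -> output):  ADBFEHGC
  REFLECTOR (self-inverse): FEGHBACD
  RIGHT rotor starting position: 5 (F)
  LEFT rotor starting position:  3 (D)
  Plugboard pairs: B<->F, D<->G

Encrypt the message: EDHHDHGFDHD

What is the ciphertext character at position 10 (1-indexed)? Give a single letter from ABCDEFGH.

Char 1 ('E'): step: R->6, L=3; E->plug->E->R->G->L->A->refl->F->L'->F->R'->H->plug->H
Char 2 ('D'): step: R->7, L=3; D->plug->G->R->E->L->H->refl->D->L'->D->R'->A->plug->A
Char 3 ('H'): step: R->0, L->4 (L advanced); H->plug->H->R->C->L->C->refl->G->L'->D->R'->F->plug->B
Char 4 ('H'): step: R->1, L=4; H->plug->H->R->E->L->E->refl->B->L'->H->R'->A->plug->A
Char 5 ('D'): step: R->2, L=4; D->plug->G->R->D->L->G->refl->C->L'->C->R'->A->plug->A
Char 6 ('H'): step: R->3, L=4; H->plug->H->R->B->L->D->refl->H->L'->F->R'->G->plug->D
Char 7 ('G'): step: R->4, L=4; G->plug->D->R->G->L->F->refl->A->L'->A->R'->G->plug->D
Char 8 ('F'): step: R->5, L=4; F->plug->B->R->E->L->E->refl->B->L'->H->R'->F->plug->B
Char 9 ('D'): step: R->6, L=4; D->plug->G->R->A->L->A->refl->F->L'->G->R'->E->plug->E
Char 10 ('H'): step: R->7, L=4; H->plug->H->R->C->L->C->refl->G->L'->D->R'->A->plug->A

A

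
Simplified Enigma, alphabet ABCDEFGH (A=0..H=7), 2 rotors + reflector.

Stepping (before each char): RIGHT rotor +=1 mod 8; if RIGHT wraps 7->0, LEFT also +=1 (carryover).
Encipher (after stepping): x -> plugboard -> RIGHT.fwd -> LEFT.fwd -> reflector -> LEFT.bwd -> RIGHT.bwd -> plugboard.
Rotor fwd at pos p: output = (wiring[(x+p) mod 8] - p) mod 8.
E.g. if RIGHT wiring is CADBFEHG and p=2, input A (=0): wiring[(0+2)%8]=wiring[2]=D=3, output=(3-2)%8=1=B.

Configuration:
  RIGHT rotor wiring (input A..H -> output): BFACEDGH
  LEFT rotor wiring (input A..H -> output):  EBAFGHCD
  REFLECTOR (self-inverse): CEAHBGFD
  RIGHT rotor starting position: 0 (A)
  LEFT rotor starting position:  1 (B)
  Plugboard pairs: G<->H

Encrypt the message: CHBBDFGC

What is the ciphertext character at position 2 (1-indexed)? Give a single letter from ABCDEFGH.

Char 1 ('C'): step: R->1, L=1; C->plug->C->R->B->L->H->refl->D->L'->H->R'->B->plug->B
Char 2 ('H'): step: R->2, L=1; H->plug->G->R->H->L->D->refl->H->L'->B->R'->D->plug->D

D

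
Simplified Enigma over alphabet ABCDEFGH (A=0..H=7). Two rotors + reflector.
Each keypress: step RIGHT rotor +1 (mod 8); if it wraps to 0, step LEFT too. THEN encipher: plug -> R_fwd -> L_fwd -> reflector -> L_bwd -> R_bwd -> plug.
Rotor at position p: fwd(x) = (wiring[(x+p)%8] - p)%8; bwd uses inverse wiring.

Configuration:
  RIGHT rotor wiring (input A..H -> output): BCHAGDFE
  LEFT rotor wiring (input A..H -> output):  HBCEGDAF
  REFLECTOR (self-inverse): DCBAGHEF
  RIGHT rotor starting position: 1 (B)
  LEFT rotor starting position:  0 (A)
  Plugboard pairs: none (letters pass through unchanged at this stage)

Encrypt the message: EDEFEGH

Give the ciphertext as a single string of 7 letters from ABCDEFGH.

Answer: CEFHFCA

Derivation:
Char 1 ('E'): step: R->2, L=0; E->plug->E->R->D->L->E->refl->G->L'->E->R'->C->plug->C
Char 2 ('D'): step: R->3, L=0; D->plug->D->R->C->L->C->refl->B->L'->B->R'->E->plug->E
Char 3 ('E'): step: R->4, L=0; E->plug->E->R->F->L->D->refl->A->L'->G->R'->F->plug->F
Char 4 ('F'): step: R->5, L=0; F->plug->F->R->C->L->C->refl->B->L'->B->R'->H->plug->H
Char 5 ('E'): step: R->6, L=0; E->plug->E->R->B->L->B->refl->C->L'->C->R'->F->plug->F
Char 6 ('G'): step: R->7, L=0; G->plug->G->R->E->L->G->refl->E->L'->D->R'->C->plug->C
Char 7 ('H'): step: R->0, L->1 (L advanced); H->plug->H->R->E->L->C->refl->B->L'->B->R'->A->plug->A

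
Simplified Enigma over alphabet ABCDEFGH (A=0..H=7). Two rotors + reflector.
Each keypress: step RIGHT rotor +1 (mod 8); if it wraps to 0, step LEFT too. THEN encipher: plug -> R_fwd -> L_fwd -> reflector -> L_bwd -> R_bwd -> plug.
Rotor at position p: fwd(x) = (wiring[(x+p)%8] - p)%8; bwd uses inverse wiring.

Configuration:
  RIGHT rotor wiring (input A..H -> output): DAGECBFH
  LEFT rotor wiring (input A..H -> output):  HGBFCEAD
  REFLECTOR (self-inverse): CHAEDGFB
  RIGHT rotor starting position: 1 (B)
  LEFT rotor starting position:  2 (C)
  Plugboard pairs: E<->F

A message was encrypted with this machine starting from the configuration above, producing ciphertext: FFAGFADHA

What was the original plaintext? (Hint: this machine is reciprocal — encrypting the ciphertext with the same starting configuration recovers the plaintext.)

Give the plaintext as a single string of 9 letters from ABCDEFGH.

Answer: BCEECFBDC

Derivation:
Char 1 ('F'): step: R->2, L=2; F->plug->E->R->D->L->C->refl->A->L'->C->R'->B->plug->B
Char 2 ('F'): step: R->3, L=2; F->plug->E->R->E->L->G->refl->F->L'->G->R'->C->plug->C
Char 3 ('A'): step: R->4, L=2; A->plug->A->R->G->L->F->refl->G->L'->E->R'->F->plug->E
Char 4 ('G'): step: R->5, L=2; G->plug->G->R->H->L->E->refl->D->L'->B->R'->F->plug->E
Char 5 ('F'): step: R->6, L=2; F->plug->E->R->A->L->H->refl->B->L'->F->R'->C->plug->C
Char 6 ('A'): step: R->7, L=2; A->plug->A->R->A->L->H->refl->B->L'->F->R'->E->plug->F
Char 7 ('D'): step: R->0, L->3 (L advanced); D->plug->D->R->E->L->A->refl->C->L'->A->R'->B->plug->B
Char 8 ('H'): step: R->1, L=3; H->plug->H->R->C->L->B->refl->H->L'->B->R'->D->plug->D
Char 9 ('A'): step: R->2, L=3; A->plug->A->R->E->L->A->refl->C->L'->A->R'->C->plug->C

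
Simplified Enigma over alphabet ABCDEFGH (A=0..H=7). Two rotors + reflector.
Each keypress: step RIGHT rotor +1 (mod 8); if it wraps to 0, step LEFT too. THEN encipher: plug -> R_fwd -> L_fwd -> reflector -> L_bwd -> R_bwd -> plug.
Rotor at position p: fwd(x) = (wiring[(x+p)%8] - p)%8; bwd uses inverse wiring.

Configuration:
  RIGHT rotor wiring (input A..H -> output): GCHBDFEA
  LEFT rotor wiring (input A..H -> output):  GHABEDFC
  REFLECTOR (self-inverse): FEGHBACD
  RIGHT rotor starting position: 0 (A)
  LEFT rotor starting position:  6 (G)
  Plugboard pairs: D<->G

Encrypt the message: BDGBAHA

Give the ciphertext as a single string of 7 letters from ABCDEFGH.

Char 1 ('B'): step: R->1, L=6; B->plug->B->R->G->L->G->refl->C->L'->E->R'->E->plug->E
Char 2 ('D'): step: R->2, L=6; D->plug->G->R->E->L->C->refl->G->L'->G->R'->F->plug->F
Char 3 ('G'): step: R->3, L=6; G->plug->D->R->B->L->E->refl->B->L'->D->R'->F->plug->F
Char 4 ('B'): step: R->4, L=6; B->plug->B->R->B->L->E->refl->B->L'->D->R'->G->plug->D
Char 5 ('A'): step: R->5, L=6; A->plug->A->R->A->L->H->refl->D->L'->F->R'->E->plug->E
Char 6 ('H'): step: R->6, L=6; H->plug->H->R->H->L->F->refl->A->L'->C->R'->B->plug->B
Char 7 ('A'): step: R->7, L=6; A->plug->A->R->B->L->E->refl->B->L'->D->R'->C->plug->C

Answer: EFFDEBC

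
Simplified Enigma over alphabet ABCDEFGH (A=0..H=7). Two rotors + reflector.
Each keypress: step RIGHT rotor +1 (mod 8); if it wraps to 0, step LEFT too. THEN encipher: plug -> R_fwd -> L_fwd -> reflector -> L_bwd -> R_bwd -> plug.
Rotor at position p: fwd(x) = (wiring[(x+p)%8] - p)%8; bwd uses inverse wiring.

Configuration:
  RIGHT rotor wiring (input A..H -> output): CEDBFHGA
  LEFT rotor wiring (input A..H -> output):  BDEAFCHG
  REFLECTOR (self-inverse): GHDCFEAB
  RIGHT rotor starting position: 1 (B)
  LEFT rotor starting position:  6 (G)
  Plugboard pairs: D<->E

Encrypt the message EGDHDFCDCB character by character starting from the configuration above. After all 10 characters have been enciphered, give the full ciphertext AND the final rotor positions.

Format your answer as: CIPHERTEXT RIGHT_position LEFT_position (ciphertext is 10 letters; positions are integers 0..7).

Char 1 ('E'): step: R->2, L=6; E->plug->D->R->F->L->C->refl->D->L'->C->R'->H->plug->H
Char 2 ('G'): step: R->3, L=6; G->plug->G->R->B->L->A->refl->G->L'->E->R'->C->plug->C
Char 3 ('D'): step: R->4, L=6; D->plug->E->R->G->L->H->refl->B->L'->A->R'->F->plug->F
Char 4 ('H'): step: R->5, L=6; H->plug->H->R->A->L->B->refl->H->L'->G->R'->F->plug->F
Char 5 ('D'): step: R->6, L=6; D->plug->E->R->F->L->C->refl->D->L'->C->R'->B->plug->B
Char 6 ('F'): step: R->7, L=6; F->plug->F->R->G->L->H->refl->B->L'->A->R'->G->plug->G
Char 7 ('C'): step: R->0, L->7 (L advanced); C->plug->C->R->D->L->F->refl->E->L'->C->R'->A->plug->A
Char 8 ('D'): step: R->1, L=7; D->plug->E->R->G->L->D->refl->C->L'->B->R'->H->plug->H
Char 9 ('C'): step: R->2, L=7; C->plug->C->R->D->L->F->refl->E->L'->C->R'->H->plug->H
Char 10 ('B'): step: R->3, L=7; B->plug->B->R->C->L->E->refl->F->L'->D->R'->D->plug->E
Final: ciphertext=HCFFBGAHHE, RIGHT=3, LEFT=7

Answer: HCFFBGAHHE 3 7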